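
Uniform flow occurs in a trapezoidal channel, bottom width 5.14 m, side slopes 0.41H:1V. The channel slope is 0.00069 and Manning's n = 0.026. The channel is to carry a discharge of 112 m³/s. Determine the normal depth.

y_n = 7.01 m

Manning's equation rearranged: A R^(2/3) = nQ / (1·√S) = 0.026 × 112 / (√0.00069) = 110.9.
Try y = 8.36 m: A R^(2/3) = 151.8 — over.
Try y = 4.92 m: A R^(2/3) = 60.15 — short.
Try y = 7.01 m: A R^(2/3) = 110.8 — ≈ 110.9.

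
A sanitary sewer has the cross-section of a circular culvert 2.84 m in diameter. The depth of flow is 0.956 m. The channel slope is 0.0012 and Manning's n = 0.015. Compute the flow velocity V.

For a circular section of diameter D = 2.84 m at depth y = 0.956 m, the central angle is θ = 2 arccos(1 − 2y/D) = 2.476 rad. Then A = (D²/8)(θ − sin θ) = 1.873 m² and P = Dθ/2 = 3.516 m.
Hydraulic radius R = A/P = 1.873/3.516 = 0.5329 m.
From Manning's equation, V = (1/n) R^(2/3) S^(1/2) = (1/0.015) × 0.5329^(2/3) × 0.0012^(1/2) = 1.52 m/s.

V = 1.52 m/s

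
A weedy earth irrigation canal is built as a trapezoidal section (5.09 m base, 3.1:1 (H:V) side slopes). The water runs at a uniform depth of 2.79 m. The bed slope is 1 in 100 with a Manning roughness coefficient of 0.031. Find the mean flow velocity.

With bottom width b = 5.09 m and side slope z = 3.1: A = (b + zy)y = (5.09 + 3.1×2.79)×2.79 = 38.33 m²; P = b + 2y√(1+z²) = 5.09 + 2×2.79×3.257 = 23.27 m.
Hydraulic radius R = A/P = 38.33/23.27 = 1.648 m.
From Manning's equation, V = (1/n) R^(2/3) S^(1/2) = (1/0.031) × 1.648^(2/3) × 0.01^(1/2) = 4.5 m/s.

V = 4.5 m/s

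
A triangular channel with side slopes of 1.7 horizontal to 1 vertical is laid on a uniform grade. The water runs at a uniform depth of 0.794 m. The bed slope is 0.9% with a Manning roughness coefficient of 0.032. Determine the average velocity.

For a triangular section with side slope z = 1.7: A = zy² = 1.7×0.794² = 1.072 m²; P = 2y√(1+z²) = 2×0.794×1.972 = 3.132 m.
Hydraulic radius R = A/P = 1.072/3.132 = 0.3422 m.
From Manning's equation, V = (1/n) R^(2/3) S^(1/2) = (1/0.032) × 0.3422^(2/3) × 0.009^(1/2) = 1.45 m/s.

V = 1.45 m/s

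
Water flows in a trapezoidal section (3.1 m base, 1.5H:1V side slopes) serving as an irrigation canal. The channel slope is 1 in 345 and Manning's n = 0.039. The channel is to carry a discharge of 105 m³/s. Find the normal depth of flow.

Manning's equation rearranged: A R^(2/3) = nQ / (1·√S) = 0.039 × 105 / (√0.002899) = 76.06.
At y = 5 m: A R^(2/3) = 97.85 — too large.
At y = 4.47 m: A R^(2/3) = 75.94 — ≈ 76.06.

y_n = 4.47 m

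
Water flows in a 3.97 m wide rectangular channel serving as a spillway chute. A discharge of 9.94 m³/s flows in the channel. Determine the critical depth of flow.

For a rectangular channel, critical depth y_c = (q²/g)^(1/3) where q = Q/b = 9.94/3.97 = 2.504 m²/s.
So y_c = (2.504²/9.81)^(1/3) = 0.861 m.

y_c = 0.861 m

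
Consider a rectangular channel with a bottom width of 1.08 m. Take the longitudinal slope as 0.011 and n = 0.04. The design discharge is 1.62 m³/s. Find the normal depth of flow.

Manning's equation rearranged: A R^(2/3) = nQ / (1·√S) = 0.04 × 1.62 / (√0.011) = 0.6178.
Try y = 1.36 m: A R^(2/3) = 0.7794 — high.
Try y = 0.801 m: A R^(2/3) = 0.4069 — low.
Try y = 1.12 m: A R^(2/3) = 0.617 — close enough.

y_n = 1.12 m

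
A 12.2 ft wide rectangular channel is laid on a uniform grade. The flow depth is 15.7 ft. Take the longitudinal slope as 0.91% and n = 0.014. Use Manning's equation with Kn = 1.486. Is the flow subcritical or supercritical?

supercritical

Flow area A = b·y = 12.2 × 15.7 = 191.5 ft². Wetted perimeter P = b + 2y = 12.2 + 2×15.7 = 43.6 ft.
Hydraulic radius R = A/P = 191.5/43.6 = 4.393 ft.
V = (1.486/n) R^(2/3) √S = (1.486/0.014) × 4.393^(2/3) × √0.0091 = 27.16 ft/s. Hydraulic depth D_h = A/T = 191.5/12.2 = 15.7 ft.
Froude number Fr = V/√(g·D_h) = 27.16/√(32.2×15.7) = 1.21, which is greater than 1, so the flow is supercritical.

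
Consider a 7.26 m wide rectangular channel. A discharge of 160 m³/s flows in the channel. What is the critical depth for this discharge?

y_c = 3.67 m

For a rectangular channel, critical depth y_c = (q²/g)^(1/3) where q = Q/b = 160/7.26 = 22.04 m²/s.
So y_c = (22.04²/9.81)^(1/3) = 3.67 m.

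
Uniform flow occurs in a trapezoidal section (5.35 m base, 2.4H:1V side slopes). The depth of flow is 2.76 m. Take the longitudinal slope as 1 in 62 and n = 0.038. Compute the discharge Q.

With bottom width b = 5.35 m and side slope z = 2.4: A = (b + zy)y = (5.35 + 2.4×2.76)×2.76 = 33.05 m²; P = b + 2y√(1+z²) = 5.35 + 2×2.76×2.6 = 19.7 m.
Hydraulic radius R = A/P = 33.05/19.7 = 1.677 m.
Manning's equation: Q = (1/n) A R^(2/3) S^(1/2) = (1/0.038) × 33.05 × 1.677^(2/3) × 0.01613^(1/2) = 156 m³/s.

Q = 156 m³/s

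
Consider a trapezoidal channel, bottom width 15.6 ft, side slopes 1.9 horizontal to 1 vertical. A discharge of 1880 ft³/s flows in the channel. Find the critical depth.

At critical depth, Q² T / (g A³) = 1, i.e. A³/T = Q²/g = 1880²/32.2 = 109800.
Try y = 6.84 ft: A³/T = 179900 — high.
Try y = 4.72 ft: A³/T = 46500 — low.
Try y = 5.99 ft: A³/T = 110000 — ≈ 109800.

y_c = 5.99 ft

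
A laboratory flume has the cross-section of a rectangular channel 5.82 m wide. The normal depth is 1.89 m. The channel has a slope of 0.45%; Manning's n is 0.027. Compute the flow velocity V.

V = 2.72 m/s

Flow area A = b·y = 5.82 × 1.89 = 11 m². Wetted perimeter P = b + 2y = 5.82 + 2×1.89 = 9.6 m.
Hydraulic radius R = A/P = 11/9.6 = 1.146 m.
From Manning's equation, V = (1/n) R^(2/3) S^(1/2) = (1/0.027) × 1.146^(2/3) × 0.0045^(1/2) = 2.72 m/s.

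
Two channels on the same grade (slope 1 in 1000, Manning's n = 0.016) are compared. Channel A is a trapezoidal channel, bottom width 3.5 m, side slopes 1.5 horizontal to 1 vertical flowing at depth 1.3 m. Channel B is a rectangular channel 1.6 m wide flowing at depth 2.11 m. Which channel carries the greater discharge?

channel A

Channel A: With bottom width b = 3.5 m and side slope z = 1.5: A = (b + zy)y = (3.5 + 1.5×1.3)×1.3 = 7.085 m²; P = b + 2y√(1+z²) = 3.5 + 2×1.3×1.803 = 8.187 m. Hydraulic radius R = A/P = 7.085/8.187 = 0.8654 m. Q_A = (1/0.016)·7.085·0.8654^(2/3)·√0.001 = 12.72 m³/s.
Channel B: Flow area A = b·y = 1.6 × 2.11 = 3.376 m². Wetted perimeter P = b + 2y = 1.6 + 2×2.11 = 5.82 m. Hydraulic radius R = A/P = 3.376/5.82 = 0.5801 m. Q_B = (1/0.016)·3.376·0.5801^(2/3)·√0.001 = 4.641 m³/s.
Q_A = 12.72 m³/s vs Q_B = 4.641 m³/s, so channel A carries more.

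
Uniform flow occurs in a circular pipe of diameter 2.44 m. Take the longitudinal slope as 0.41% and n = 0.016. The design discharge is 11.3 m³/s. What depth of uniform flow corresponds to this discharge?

Manning's equation rearranged: A R^(2/3) = nQ / (1·√S) = 0.016 × 11.3 / (√0.0041) = 2.824.
At y = 1.34 m: A R^(2/3) = 1.965 — short.
At y = 1.71 m: A R^(2/3) = 2.82 — ≈ 2.824.

y_n = 1.71 m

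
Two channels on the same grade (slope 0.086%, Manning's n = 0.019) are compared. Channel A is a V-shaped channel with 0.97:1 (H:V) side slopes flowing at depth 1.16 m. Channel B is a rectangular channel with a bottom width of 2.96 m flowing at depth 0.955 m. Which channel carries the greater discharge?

channel B

Channel A: For a triangular section with side slope z = 0.97: A = zy² = 0.97×1.16² = 1.305 m²; P = 2y√(1+z²) = 2×1.16×1.393 = 3.232 m. Hydraulic radius R = A/P = 1.305/3.232 = 0.4038 m. Q_A = (1/0.019)·1.305·0.4038^(2/3)·√0.00086 = 1.101 m³/s.
Channel B: Flow area A = b·y = 2.96 × 0.955 = 2.827 m². Wetted perimeter P = b + 2y = 2.96 + 2×0.955 = 4.87 m. Hydraulic radius R = A/P = 2.827/4.87 = 0.5805 m. Q_B = (1/0.019)·2.827·0.5805^(2/3)·√0.00086 = 3.036 m³/s.
Q_A = 1.101 m³/s vs Q_B = 3.036 m³/s, so channel B carries more.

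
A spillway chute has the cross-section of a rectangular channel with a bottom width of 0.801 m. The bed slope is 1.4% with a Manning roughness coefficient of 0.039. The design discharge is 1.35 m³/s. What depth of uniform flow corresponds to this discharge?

Manning's equation rearranged: A R^(2/3) = nQ / (1·√S) = 0.039 × 1.35 / (√0.014) = 0.445.
At y = 0.854 m: A R^(2/3) = 0.2876 — too small.
At y = 1.23 m: A R^(2/3) = 0.4436 — matches.

y_n = 1.23 m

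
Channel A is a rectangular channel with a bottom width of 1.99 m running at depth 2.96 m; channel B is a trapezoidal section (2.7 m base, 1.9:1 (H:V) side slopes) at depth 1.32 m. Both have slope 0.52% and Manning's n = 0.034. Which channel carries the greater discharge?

channel B

Channel A: Flow area A = b·y = 1.99 × 2.96 = 5.89 m². Wetted perimeter P = b + 2y = 1.99 + 2×2.96 = 7.91 m. Hydraulic radius R = A/P = 5.89/7.91 = 0.7447 m. Q_A = (1/0.034)·5.89·0.7447^(2/3)·√0.0052 = 10.26 m³/s.
Channel B: With bottom width b = 2.7 m and side slope z = 1.9: A = (b + zy)y = (2.7 + 1.9×1.32)×1.32 = 6.875 m²; P = b + 2y√(1+z²) = 2.7 + 2×1.32×2.147 = 8.368 m. Hydraulic radius R = A/P = 6.875/8.368 = 0.8215 m. Q_B = (1/0.034)·6.875·0.8215^(2/3)·√0.0052 = 12.79 m³/s.
Q_A = 10.26 m³/s vs Q_B = 12.79 m³/s, so channel B carries more.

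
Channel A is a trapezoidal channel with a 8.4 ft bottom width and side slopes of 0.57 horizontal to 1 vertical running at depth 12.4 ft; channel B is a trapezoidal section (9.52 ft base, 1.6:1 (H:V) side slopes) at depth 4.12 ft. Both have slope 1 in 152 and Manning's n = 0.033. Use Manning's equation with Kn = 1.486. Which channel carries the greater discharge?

Channel A: With bottom width b = 8.4 ft and side slope z = 0.57: A = (b + zy)y = (8.4 + 0.57×12.4)×12.4 = 191.8 ft²; P = b + 2y√(1+z²) = 8.4 + 2×12.4×1.151 = 36.95 ft. Hydraulic radius R = A/P = 191.8/36.95 = 5.191 ft. Q_A = (1.486/0.033)·191.8·5.191^(2/3)·√0.006579 = 2100 ft³/s.
Channel B: With bottom width b = 9.52 ft and side slope z = 1.6: A = (b + zy)y = (9.52 + 1.6×4.12)×4.12 = 66.38 ft²; P = b + 2y√(1+z²) = 9.52 + 2×4.12×1.887 = 25.07 ft. Hydraulic radius R = A/P = 66.38/25.07 = 2.648 ft. Q_B = (1.486/0.033)·66.38·2.648^(2/3)·√0.006579 = 464.1 ft³/s.
Q_A = 2100 ft³/s vs Q_B = 464.1 ft³/s, so channel A carries more.

channel A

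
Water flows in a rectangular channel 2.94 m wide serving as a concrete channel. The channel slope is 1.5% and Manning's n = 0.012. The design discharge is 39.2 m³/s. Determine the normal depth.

Manning's equation rearranged: A R^(2/3) = nQ / (1·√S) = 0.012 × 39.2 / (√0.015) = 3.841.
Trying y = 1.07 m: A R^(2/3) = 2.285 — too small.
Trying y = 1.72 m: A R^(2/3) = 4.331 — too large.
Trying y = 1.57 m: A R^(2/3) = 3.841 — ≈ 3.841.

y_n = 1.57 m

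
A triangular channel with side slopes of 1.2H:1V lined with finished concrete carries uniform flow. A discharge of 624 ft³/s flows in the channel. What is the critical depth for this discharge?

y_c = 7 ft

At critical depth, Q² T / (g A³) = 1, i.e. A³/T = Q²/g = 624²/32.2 = 12090.
Trying y = 5.47 ft: A³/T = 3526 — low.
Trying y = 7.57 ft: A³/T = 17900 — high.
Trying y = 7 ft: A³/T = 12100 — close enough.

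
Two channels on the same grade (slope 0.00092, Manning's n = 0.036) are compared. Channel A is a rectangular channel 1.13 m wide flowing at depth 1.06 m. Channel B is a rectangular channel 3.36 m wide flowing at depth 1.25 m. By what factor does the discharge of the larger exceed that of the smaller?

5.46

Channel A: Flow area A = b·y = 1.13 × 1.06 = 1.198 m². Wetted perimeter P = b + 2y = 1.13 + 2×1.06 = 3.25 m. Hydraulic radius R = A/P = 1.198/3.25 = 0.3686 m. Q_A = (1/0.036)·1.198·0.3686^(2/3)·√0.00092 = 0.5188 m³/s.
Channel B: Flow area A = b·y = 3.36 × 1.25 = 4.2 m². Wetted perimeter P = b + 2y = 3.36 + 2×1.25 = 5.86 m. Hydraulic radius R = A/P = 4.2/5.86 = 0.7167 m. Q_B = (1/0.036)·4.2·0.7167^(2/3)·√0.00092 = 2.834 m³/s.
The larger discharge is 2.834 m³/s and the smaller is 0.5188 m³/s; the ratio is 5.46.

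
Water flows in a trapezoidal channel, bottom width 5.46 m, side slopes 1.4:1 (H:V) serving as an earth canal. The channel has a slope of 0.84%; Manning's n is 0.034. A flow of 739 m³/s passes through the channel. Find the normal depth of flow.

Manning's equation rearranged: A R^(2/3) = nQ / (1·√S) = 0.034 × 739 / (√0.0084) = 274.1.
Try y = 8.25 m: A R^(2/3) = 362.2 — over.
Try y = 7.28 m: A R^(2/3) = 274.3 — ≈ 274.1.

y_n = 7.28 m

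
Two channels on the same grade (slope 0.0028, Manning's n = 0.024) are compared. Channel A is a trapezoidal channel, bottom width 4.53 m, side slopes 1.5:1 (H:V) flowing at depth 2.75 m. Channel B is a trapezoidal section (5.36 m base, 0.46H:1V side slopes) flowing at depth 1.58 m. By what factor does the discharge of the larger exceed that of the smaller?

Channel A: With bottom width b = 4.53 m and side slope z = 1.5: A = (b + zy)y = (4.53 + 1.5×2.75)×2.75 = 23.8 m²; P = b + 2y√(1+z²) = 4.53 + 2×2.75×1.803 = 14.45 m. Hydraulic radius R = A/P = 23.8/14.45 = 1.648 m. Q_A = (1/0.024)·23.8·1.648^(2/3)·√0.0028 = 73.21 m³/s.
Channel B: With bottom width b = 5.36 m and side slope z = 0.46: A = (b + zy)y = (5.36 + 0.46×1.58)×1.58 = 9.617 m²; P = b + 2y√(1+z²) = 5.36 + 2×1.58×1.101 = 8.838 m. Hydraulic radius R = A/P = 9.617/8.838 = 1.088 m. Q_B = (1/0.024)·9.617·1.088^(2/3)·√0.0028 = 22.43 m³/s.
The larger discharge is 73.21 m³/s and the smaller is 22.43 m³/s; the ratio is 3.26.

3.26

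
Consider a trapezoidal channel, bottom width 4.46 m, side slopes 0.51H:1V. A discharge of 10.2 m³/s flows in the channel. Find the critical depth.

y_c = 0.786 m

At critical depth, Q² T / (g A³) = 1, i.e. A³/T = Q²/g = 10.2²/9.81 = 10.61.
At y = 0.577 m: A³/T = 4.089 — low.
At y = 0.909 m: A³/T = 16.64 — high.
At y = 0.786 m: A³/T = 10.6 — matches.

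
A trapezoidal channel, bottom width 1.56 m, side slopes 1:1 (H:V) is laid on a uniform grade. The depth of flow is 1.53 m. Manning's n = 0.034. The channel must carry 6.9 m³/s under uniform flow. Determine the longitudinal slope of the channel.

With bottom width b = 1.56 m and side slope z = 1: A = (b + zy)y = (1.56 + 1×1.53)×1.53 = 4.728 m²; P = b + 2y√(1+z²) = 1.56 + 2×1.53×1.414 = 5.887 m.
Hydraulic radius R = A/P = 4.728/5.887 = 0.803 m.
From Manning's equation, S = [nQ / (1 A R^(2/3))]² = [0.034 × 6.9 / (1 × 4.728 × 0.803^(2/3))]² = 0.0033.

S = 0.0033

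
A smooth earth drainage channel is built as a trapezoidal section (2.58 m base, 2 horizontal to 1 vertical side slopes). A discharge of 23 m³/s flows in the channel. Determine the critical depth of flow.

At critical depth, Q² T / (g A³) = 1, i.e. A³/T = Q²/g = 23²/9.81 = 53.92.
At y = 1.71 m: A³/T = 114.7 — too large.
At y = 1.06 m: A³/T = 18.13 — too small.
At y = 1.41 m: A³/T = 53.7 — ≈ 53.92.

y_c = 1.41 m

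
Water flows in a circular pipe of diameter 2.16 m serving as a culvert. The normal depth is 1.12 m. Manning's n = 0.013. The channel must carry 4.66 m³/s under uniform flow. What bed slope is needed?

For a circular section of diameter D = 2.16 m at depth y = 1.12 m, the central angle is θ = 2 arccos(1 − 2y/D) = 3.216 rad. Then A = (D²/8)(θ − sin θ) = 1.919 m² and P = Dθ/2 = 3.473 m.
Hydraulic radius R = A/P = 1.919/3.473 = 0.5524 m.
From Manning's equation, S = [nQ / (1 A R^(2/3))]² = [0.013 × 4.66 / (1 × 1.919 × 0.5524^(2/3))]² = 0.0022.

S = 0.0022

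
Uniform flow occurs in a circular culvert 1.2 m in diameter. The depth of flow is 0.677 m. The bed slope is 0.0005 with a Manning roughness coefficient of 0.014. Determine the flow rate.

For a circular section of diameter D = 1.2 m at depth y = 0.677 m, the central angle is θ = 2 arccos(1 − 2y/D) = 3.399 rad. Then A = (D²/8)(θ − sin θ) = 0.6576 m² and P = Dθ/2 = 2.039 m.
Hydraulic radius R = A/P = 0.6576/2.039 = 0.3225 m.
Manning's equation: Q = (1/n) A R^(2/3) S^(1/2) = (1/0.014) × 0.6576 × 0.3225^(2/3) × 0.0005^(1/2) = 0.494 m³/s.

Q = 0.494 m³/s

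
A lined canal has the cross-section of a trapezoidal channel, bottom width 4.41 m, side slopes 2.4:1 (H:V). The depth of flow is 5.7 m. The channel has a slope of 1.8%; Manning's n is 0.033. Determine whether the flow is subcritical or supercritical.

With bottom width b = 4.41 m and side slope z = 2.4: A = (b + zy)y = (4.41 + 2.4×5.7)×5.7 = 103.1 m²; P = b + 2y√(1+z²) = 4.41 + 2×5.7×2.6 = 34.05 m.
Hydraulic radius R = A/P = 103.1/34.05 = 3.028 m.
V = (1/n) R^(2/3) √S = (1/0.033) × 3.028^(2/3) × √0.018 = 8.51 m/s. Hydraulic depth D_h = A/T = 103.1/31.77 = 3.246 m.
Froude number Fr = V/√(g·D_h) = 8.51/√(9.81×3.246) = 1.51, which is greater than 1, so the flow is supercritical.

supercritical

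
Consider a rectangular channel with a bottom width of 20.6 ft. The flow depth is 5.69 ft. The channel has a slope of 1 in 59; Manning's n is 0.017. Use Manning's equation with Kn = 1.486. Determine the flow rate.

Q = 3170 ft³/s

Flow area A = b·y = 20.6 × 5.69 = 117.2 ft². Wetted perimeter P = b + 2y = 20.6 + 2×5.69 = 31.98 ft.
Hydraulic radius R = A/P = 117.2/31.98 = 3.665 ft.
Manning's equation: Q = (1.486/n) A R^(2/3) S^(1/2) = (1.486/0.017) × 117.2 × 3.665^(2/3) × 0.01695^(1/2) = 3170 ft³/s.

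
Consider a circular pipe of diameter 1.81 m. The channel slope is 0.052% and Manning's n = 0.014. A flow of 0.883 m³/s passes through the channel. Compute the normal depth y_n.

Manning's equation rearranged: A R^(2/3) = nQ / (1·√S) = 0.014 × 0.883 / (√0.00052) = 0.5421.
At y = 0.636 m: A R^(2/3) = 0.4017 — too small.
At y = 0.748 m: A R^(2/3) = 0.5423 — close enough.

y_n = 0.748 m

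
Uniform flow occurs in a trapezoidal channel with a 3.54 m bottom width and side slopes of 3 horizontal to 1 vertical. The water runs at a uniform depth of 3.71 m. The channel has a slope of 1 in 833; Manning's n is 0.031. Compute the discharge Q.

With bottom width b = 3.54 m and side slope z = 3: A = (b + zy)y = (3.54 + 3×3.71)×3.71 = 54.43 m²; P = b + 2y√(1+z²) = 3.54 + 2×3.71×3.162 = 27 m.
Hydraulic radius R = A/P = 54.43/27 = 2.015 m.
Manning's equation: Q = (1/n) A R^(2/3) S^(1/2) = (1/0.031) × 54.43 × 2.015^(2/3) × 0.0012^(1/2) = 97.1 m³/s.

Q = 97.1 m³/s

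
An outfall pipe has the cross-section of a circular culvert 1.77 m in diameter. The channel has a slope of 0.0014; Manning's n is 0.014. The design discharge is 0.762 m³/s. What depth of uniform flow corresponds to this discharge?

y_n = 0.536 m

Manning's equation rearranged: A R^(2/3) = nQ / (1·√S) = 0.014 × 0.762 / (√0.0014) = 0.2851.
Trying y = 0.388 m: A R^(2/3) = 0.1506 — low.
Trying y = 0.656 m: A R^(2/3) = 0.4182 — high.
Trying y = 0.536 m: A R^(2/3) = 0.2849 — ≈ 0.2851.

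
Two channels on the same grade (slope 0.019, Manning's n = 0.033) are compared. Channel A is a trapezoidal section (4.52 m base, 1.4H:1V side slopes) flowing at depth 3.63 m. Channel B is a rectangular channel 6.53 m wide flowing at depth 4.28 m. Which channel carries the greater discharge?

channel A

Channel A: With bottom width b = 4.52 m and side slope z = 1.4: A = (b + zy)y = (4.52 + 1.4×3.63)×3.63 = 34.86 m²; P = b + 2y√(1+z²) = 4.52 + 2×3.63×1.72 = 17.01 m. Hydraulic radius R = A/P = 34.86/17.01 = 2.049 m. Q_A = (1/0.033)·34.86·2.049^(2/3)·√0.019 = 234.9 m³/s.
Channel B: Flow area A = b·y = 6.53 × 4.28 = 27.95 m². Wetted perimeter P = b + 2y = 6.53 + 2×4.28 = 15.09 m. Hydraulic radius R = A/P = 27.95/15.09 = 1.852 m. Q_B = (1/0.033)·27.95·1.852^(2/3)·√0.019 = 176.1 m³/s.
Q_A = 234.9 m³/s vs Q_B = 176.1 m³/s, so channel A carries more.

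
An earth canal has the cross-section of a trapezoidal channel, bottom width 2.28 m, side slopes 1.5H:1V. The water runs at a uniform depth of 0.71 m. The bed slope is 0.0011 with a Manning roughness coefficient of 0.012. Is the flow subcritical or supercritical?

With bottom width b = 2.28 m and side slope z = 1.5: A = (b + zy)y = (2.28 + 1.5×0.71)×0.71 = 2.375 m²; P = b + 2y√(1+z²) = 2.28 + 2×0.71×1.803 = 4.84 m.
Hydraulic radius R = A/P = 2.375/4.84 = 0.4907 m.
V = (1/n) R^(2/3) √S = (1/0.012) × 0.4907^(2/3) × √0.0011 = 1.719 m/s. Hydraulic depth D_h = A/T = 2.375/4.41 = 0.5385 m.
Froude number Fr = V/√(g·D_h) = 1.719/√(9.81×0.5385) = 0.748, which is less than 1, so the flow is subcritical.

subcritical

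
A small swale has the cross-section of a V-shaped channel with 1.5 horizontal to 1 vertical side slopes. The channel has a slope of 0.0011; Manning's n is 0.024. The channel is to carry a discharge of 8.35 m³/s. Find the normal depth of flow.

Manning's equation rearranged: A R^(2/3) = nQ / (1·√S) = 0.024 × 8.35 / (√0.0011) = 6.042.
Try y = 1.61 m: A R^(2/3) = 2.977 — low.
Try y = 2.5 m: A R^(2/3) = 9.624 — high.
Try y = 2.1 m: A R^(2/3) = 6.045 — close enough.

y_n = 2.1 m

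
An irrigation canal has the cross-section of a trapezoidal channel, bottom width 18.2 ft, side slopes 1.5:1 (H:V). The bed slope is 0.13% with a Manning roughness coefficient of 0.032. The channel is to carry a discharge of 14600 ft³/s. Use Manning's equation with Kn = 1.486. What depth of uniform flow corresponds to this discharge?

y_n = 26.5 ft

Manning's equation rearranged: A R^(2/3) = nQ / (1.486·√S) = 0.032 × 14600 / (1.486 × √0.0013) = 8720.
Trying y = 29.4 ft: A R^(2/3) = 11010 — over.
Trying y = 26.5 ft: A R^(2/3) = 8707 — ≈ 8720.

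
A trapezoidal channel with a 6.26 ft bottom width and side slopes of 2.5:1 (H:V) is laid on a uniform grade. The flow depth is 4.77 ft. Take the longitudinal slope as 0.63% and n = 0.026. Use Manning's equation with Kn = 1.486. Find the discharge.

Q = 766 ft³/s

With bottom width b = 6.26 ft and side slope z = 2.5: A = (b + zy)y = (6.26 + 2.5×4.77)×4.77 = 86.74 ft²; P = b + 2y√(1+z²) = 6.26 + 2×4.77×2.693 = 31.95 ft.
Hydraulic radius R = A/P = 86.74/31.95 = 2.715 ft.
Manning's equation: Q = (1.486/n) A R^(2/3) S^(1/2) = (1.486/0.026) × 86.74 × 2.715^(2/3) × 0.0063^(1/2) = 766 ft³/s.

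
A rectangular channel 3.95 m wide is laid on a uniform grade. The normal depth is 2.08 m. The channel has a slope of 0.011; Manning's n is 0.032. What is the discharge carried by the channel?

Q = 27.2 m³/s

Flow area A = b·y = 3.95 × 2.08 = 8.216 m². Wetted perimeter P = b + 2y = 3.95 + 2×2.08 = 8.11 m.
Hydraulic radius R = A/P = 8.216/8.11 = 1.013 m.
Manning's equation: Q = (1/n) A R^(2/3) S^(1/2) = (1/0.032) × 8.216 × 1.013^(2/3) × 0.011^(1/2) = 27.2 m³/s.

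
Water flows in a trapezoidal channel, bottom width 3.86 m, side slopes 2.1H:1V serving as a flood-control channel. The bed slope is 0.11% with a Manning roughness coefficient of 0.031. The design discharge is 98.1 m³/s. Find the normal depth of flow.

y_n = 4.19 m

Manning's equation rearranged: A R^(2/3) = nQ / (1·√S) = 0.031 × 98.1 / (√0.0011) = 91.69.
Trying y = 3.28 m: A R^(2/3) = 53.01 — too small.
Trying y = 4.82 m: A R^(2/3) = 126.3 — too large.
Trying y = 4.19 m: A R^(2/3) = 91.65 — close enough.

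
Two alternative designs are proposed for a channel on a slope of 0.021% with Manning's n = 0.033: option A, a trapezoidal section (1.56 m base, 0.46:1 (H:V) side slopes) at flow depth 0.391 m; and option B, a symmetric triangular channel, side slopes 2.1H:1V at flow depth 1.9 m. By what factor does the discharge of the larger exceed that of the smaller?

23.4

Channel A: With bottom width b = 1.56 m and side slope z = 0.46: A = (b + zy)y = (1.56 + 0.46×0.391)×0.391 = 0.6803 m²; P = b + 2y√(1+z²) = 1.56 + 2×0.391×1.101 = 2.421 m. Hydraulic radius R = A/P = 0.6803/2.421 = 0.281 m. Q_A = (1/0.033)·0.6803·0.281^(2/3)·√0.00021 = 0.1282 m³/s.
Channel B: For a triangular section with side slope z = 2.1: A = zy² = 2.1×1.9² = 7.581 m²; P = 2y√(1+z²) = 2×1.9×2.326 = 8.839 m. Hydraulic radius R = A/P = 7.581/8.839 = 0.8577 m. Q_B = (1/0.033)·7.581·0.8577^(2/3)·√0.00021 = 3.005 m³/s.
The larger discharge is 3.005 m³/s and the smaller is 0.1282 m³/s; the ratio is 23.4.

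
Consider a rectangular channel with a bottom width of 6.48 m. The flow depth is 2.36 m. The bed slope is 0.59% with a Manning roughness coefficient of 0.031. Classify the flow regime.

Flow area A = b·y = 6.48 × 2.36 = 15.29 m². Wetted perimeter P = b + 2y = 6.48 + 2×2.36 = 11.2 m.
Hydraulic radius R = A/P = 15.29/11.2 = 1.365 m.
V = (1/n) R^(2/3) √S = (1/0.031) × 1.365^(2/3) × √0.0059 = 3.05 m/s. Hydraulic depth D_h = A/T = 15.29/6.48 = 2.36 m.
Froude number Fr = V/√(g·D_h) = 3.05/√(9.81×2.36) = 0.634, which is less than 1, so the flow is subcritical.

subcritical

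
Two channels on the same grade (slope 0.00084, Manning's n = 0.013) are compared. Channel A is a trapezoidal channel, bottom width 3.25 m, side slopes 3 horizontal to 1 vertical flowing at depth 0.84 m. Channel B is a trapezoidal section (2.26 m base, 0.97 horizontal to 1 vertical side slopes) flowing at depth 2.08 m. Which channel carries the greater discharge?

Channel A: With bottom width b = 3.25 m and side slope z = 3: A = (b + zy)y = (3.25 + 3×0.84)×0.84 = 4.847 m²; P = b + 2y√(1+z²) = 3.25 + 2×0.84×3.162 = 8.563 m. Hydraulic radius R = A/P = 4.847/8.563 = 0.566 m. Q_A = (1/0.013)·4.847·0.566^(2/3)·√0.00084 = 7.394 m³/s.
Channel B: With bottom width b = 2.26 m and side slope z = 0.97: A = (b + zy)y = (2.26 + 0.97×2.08)×2.08 = 8.897 m²; P = b + 2y√(1+z²) = 2.26 + 2×2.08×1.393 = 8.056 m. Hydraulic radius R = A/P = 8.897/8.056 = 1.105 m. Q_B = (1/0.013)·8.897·1.105^(2/3)·√0.00084 = 21.2 m³/s.
Q_A = 7.394 m³/s vs Q_B = 21.2 m³/s, so channel B carries more.

channel B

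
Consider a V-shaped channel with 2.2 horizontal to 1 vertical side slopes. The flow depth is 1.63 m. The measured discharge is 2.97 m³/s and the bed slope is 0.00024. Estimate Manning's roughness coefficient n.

For a triangular section with side slope z = 2.2: A = zy² = 2.2×1.63² = 5.845 m²; P = 2y√(1+z²) = 2×1.63×2.417 = 7.878 m.
Hydraulic radius R = A/P = 5.845/7.878 = 0.7419 m.
Rearranging Manning's equation: n = (1/Q) A R^(2/3) S^(1/2) = (1/2.97) × 5.845 × 0.7419^(2/3) × √0.00024 = 0.025.

n = 0.025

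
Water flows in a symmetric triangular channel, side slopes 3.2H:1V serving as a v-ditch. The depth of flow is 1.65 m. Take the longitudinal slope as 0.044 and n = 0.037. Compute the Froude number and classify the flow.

supercritical

For a triangular section with side slope z = 3.2: A = zy² = 3.2×1.65² = 8.712 m²; P = 2y√(1+z²) = 2×1.65×3.353 = 11.06 m.
Hydraulic radius R = A/P = 8.712/11.06 = 0.7874 m.
V = (1/n) R^(2/3) √S = (1/0.037) × 0.7874^(2/3) × √0.044 = 4.834 m/s. Hydraulic depth D_h = A/T = 8.712/10.56 = 0.825 m.
Froude number Fr = V/√(g·D_h) = 4.834/√(9.81×0.825) = 1.7, which is greater than 1, so the flow is supercritical.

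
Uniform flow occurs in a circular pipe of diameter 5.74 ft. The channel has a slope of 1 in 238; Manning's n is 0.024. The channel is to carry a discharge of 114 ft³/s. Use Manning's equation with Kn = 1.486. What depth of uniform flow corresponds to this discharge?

y_n = 4.11 ft

Manning's equation rearranged: A R^(2/3) = nQ / (1.486·√S) = 0.024 × 114 / (1.486 × √0.004202) = 28.4.
Try y = 4.83 ft: A R^(2/3) = 33.66 — over.
Try y = 3.21 ft: A R^(2/3) = 19.81 — short.
Try y = 4.11 ft: A R^(2/3) = 28.38 — matches.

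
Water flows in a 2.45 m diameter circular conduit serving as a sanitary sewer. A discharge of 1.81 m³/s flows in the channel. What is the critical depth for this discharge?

y_c = 0.597 m

At critical depth, Q² T / (g A³) = 1, i.e. A³/T = Q²/g = 1.81²/9.81 = 0.334.
Try y = 0.705 m: A³/T = 0.6377 — high.
Try y = 0.516 m: A³/T = 0.1889 — low.
Try y = 0.597 m: A³/T = 0.3339 — close enough.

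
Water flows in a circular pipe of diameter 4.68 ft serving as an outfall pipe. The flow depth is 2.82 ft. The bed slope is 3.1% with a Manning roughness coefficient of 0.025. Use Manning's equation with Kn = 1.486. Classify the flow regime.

supercritical

For a circular section of diameter D = 4.68 ft at depth y = 2.82 ft, the central angle is θ = 2 arccos(1 − 2y/D) = 3.555 rad. Then A = (D²/8)(θ − sin θ) = 10.83 ft² and P = Dθ/2 = 8.318 ft.
Hydraulic radius R = A/P = 10.83/8.318 = 1.302 ft.
V = (1.486/n) R^(2/3) √S = (1.486/0.025) × 1.302^(2/3) × √0.031 = 12.48 ft/s. Hydraulic depth D_h = A/T = 10.83/4.58 = 2.365 ft.
Froude number Fr = V/√(g·D_h) = 12.48/√(32.2×2.365) = 1.43, which is greater than 1, so the flow is supercritical.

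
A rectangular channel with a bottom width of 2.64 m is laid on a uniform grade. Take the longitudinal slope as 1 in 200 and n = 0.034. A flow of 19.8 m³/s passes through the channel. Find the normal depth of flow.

y_n = 3.68 m

Manning's equation rearranged: A R^(2/3) = nQ / (1·√S) = 0.034 × 19.8 / (√0.005) = 9.52.
Try y = 4.03 m: A R^(2/3) = 10.6 — over.
Try y = 2.75 m: A R^(2/3) = 6.727 — short.
Try y = 3.68 m: A R^(2/3) = 9.53 — ≈ 9.52.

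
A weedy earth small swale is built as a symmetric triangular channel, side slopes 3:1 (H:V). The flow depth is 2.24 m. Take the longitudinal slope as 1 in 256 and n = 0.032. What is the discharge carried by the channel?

Q = 30.6 m³/s

For a triangular section with side slope z = 3: A = zy² = 3×2.24² = 15.05 m²; P = 2y√(1+z²) = 2×2.24×3.162 = 14.17 m.
Hydraulic radius R = A/P = 15.05/14.17 = 1.063 m.
Manning's equation: Q = (1/n) A R^(2/3) S^(1/2) = (1/0.032) × 15.05 × 1.063^(2/3) × 0.003906^(1/2) = 30.6 m³/s.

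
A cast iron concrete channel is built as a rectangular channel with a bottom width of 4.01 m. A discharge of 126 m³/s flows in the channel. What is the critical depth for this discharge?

y_c = 4.65 m

For a rectangular channel, critical depth y_c = (q²/g)^(1/3) where q = Q/b = 126/4.01 = 31.42 m²/s.
So y_c = (31.42²/9.81)^(1/3) = 4.65 m.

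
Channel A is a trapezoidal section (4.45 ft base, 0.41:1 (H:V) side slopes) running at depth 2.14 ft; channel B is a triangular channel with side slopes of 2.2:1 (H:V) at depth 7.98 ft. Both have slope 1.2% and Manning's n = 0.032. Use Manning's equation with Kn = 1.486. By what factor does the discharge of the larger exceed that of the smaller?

24.9

Channel A: With bottom width b = 4.45 ft and side slope z = 0.41: A = (b + zy)y = (4.45 + 0.41×2.14)×2.14 = 11.4 ft²; P = b + 2y√(1+z²) = 4.45 + 2×2.14×1.081 = 9.076 ft. Hydraulic radius R = A/P = 11.4/9.076 = 1.256 ft. Q_A = (1.486/0.032)·11.4·1.256^(2/3)·√0.012 = 67.52 ft³/s.
Channel B: For a triangular section with side slope z = 2.2: A = zy² = 2.2×7.98² = 140.1 ft²; P = 2y√(1+z²) = 2×7.98×2.417 = 38.57 ft. Hydraulic radius R = A/P = 140.1/38.57 = 3.632 ft. Q_B = (1.486/0.032)·140.1·3.632^(2/3)·√0.012 = 1684 ft³/s.
The larger discharge is 1684 ft³/s and the smaller is 67.52 ft³/s; the ratio is 24.9.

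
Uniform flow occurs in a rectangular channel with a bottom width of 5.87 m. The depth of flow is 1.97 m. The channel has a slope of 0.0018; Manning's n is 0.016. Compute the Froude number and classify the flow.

subcritical

Flow area A = b·y = 5.87 × 1.97 = 11.56 m². Wetted perimeter P = b + 2y = 5.87 + 2×1.97 = 9.81 m.
Hydraulic radius R = A/P = 11.56/9.81 = 1.179 m.
V = (1/n) R^(2/3) √S = (1/0.016) × 1.179^(2/3) × √0.0018 = 2.959 m/s. Hydraulic depth D_h = A/T = 11.56/5.87 = 1.97 m.
Froude number Fr = V/√(g·D_h) = 2.959/√(9.81×1.97) = 0.673, which is less than 1, so the flow is subcritical.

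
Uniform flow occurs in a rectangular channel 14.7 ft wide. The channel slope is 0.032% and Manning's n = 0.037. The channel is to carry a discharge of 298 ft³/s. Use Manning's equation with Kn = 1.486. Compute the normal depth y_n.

Manning's equation rearranged: A R^(2/3) = nQ / (1.486·√S) = 0.037 × 298 / (1.486 × √0.00032) = 414.8.
At y = 12.8 ft: A R^(2/3) = 525.6 — high.
At y = 7.61 ft: A R^(2/3) = 269.5 — low.
At y = 10.6 ft: A R^(2/3) = 414.6 — ≈ 414.8.

y_n = 10.6 ft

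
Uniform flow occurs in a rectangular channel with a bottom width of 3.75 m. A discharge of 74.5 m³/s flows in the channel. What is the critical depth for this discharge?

y_c = 3.43 m

For a rectangular channel, critical depth y_c = (q²/g)^(1/3) where q = Q/b = 74.5/3.75 = 19.87 m²/s.
So y_c = (19.87²/9.81)^(1/3) = 3.43 m.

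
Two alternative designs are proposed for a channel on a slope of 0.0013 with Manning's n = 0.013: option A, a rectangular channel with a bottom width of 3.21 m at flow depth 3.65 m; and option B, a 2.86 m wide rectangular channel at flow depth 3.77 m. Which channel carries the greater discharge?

channel A

Channel A: Flow area A = b·y = 3.21 × 3.65 = 11.72 m². Wetted perimeter P = b + 2y = 3.21 + 2×3.65 = 10.51 m. Hydraulic radius R = A/P = 11.72/10.51 = 1.115 m. Q_A = (1/0.013)·11.72·1.115^(2/3)·√0.0013 = 34.94 m³/s.
Channel B: Flow area A = b·y = 2.86 × 3.77 = 10.78 m². Wetted perimeter P = b + 2y = 2.86 + 2×3.77 = 10.4 m. Hydraulic radius R = A/P = 10.78/10.4 = 1.037 m. Q_B = (1/0.013)·10.78·1.037^(2/3)·√0.0013 = 30.63 m³/s.
Q_A = 34.94 m³/s vs Q_B = 30.63 m³/s, so channel A carries more.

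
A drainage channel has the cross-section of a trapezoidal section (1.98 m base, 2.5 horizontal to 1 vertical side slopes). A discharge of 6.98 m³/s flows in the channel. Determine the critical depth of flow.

At critical depth, Q² T / (g A³) = 1, i.e. A³/T = Q²/g = 6.98²/9.81 = 4.966.
Try y = 1 m: A³/T = 12.88 — high.
Try y = 0.584 m: A³/T = 1.655 — low.
Try y = 0.783 m: A³/T = 4.971 — ≈ 4.966.

y_c = 0.783 m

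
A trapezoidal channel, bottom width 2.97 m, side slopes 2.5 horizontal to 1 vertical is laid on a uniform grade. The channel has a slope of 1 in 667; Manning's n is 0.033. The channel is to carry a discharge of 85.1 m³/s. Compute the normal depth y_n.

y_n = 3.73 m

Manning's equation rearranged: A R^(2/3) = nQ / (1·√S) = 0.033 × 85.1 / (√0.001499) = 72.53.
Trying y = 2.71 m: A R^(2/3) = 34.66 — short.
Trying y = 4.42 m: A R^(2/3) = 108.4 — over.
Trying y = 3.73 m: A R^(2/3) = 72.53 — close enough.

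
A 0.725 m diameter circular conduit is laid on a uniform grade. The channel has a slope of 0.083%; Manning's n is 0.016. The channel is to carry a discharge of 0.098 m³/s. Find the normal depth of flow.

y_n = 0.324 m

Manning's equation rearranged: A R^(2/3) = nQ / (1·√S) = 0.016 × 0.098 / (√0.00083) = 0.05443.
Trying y = 0.408 m: A R^(2/3) = 0.08035 — too large.
Trying y = 0.264 m: A R^(2/3) = 0.03745 — too small.
Trying y = 0.324 m: A R^(2/3) = 0.0544 — close enough.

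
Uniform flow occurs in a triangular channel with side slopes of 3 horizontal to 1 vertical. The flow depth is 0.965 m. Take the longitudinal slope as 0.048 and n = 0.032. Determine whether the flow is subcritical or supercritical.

supercritical

For a triangular section with side slope z = 3: A = zy² = 3×0.965² = 2.794 m²; P = 2y√(1+z²) = 2×0.965×3.162 = 6.103 m.
Hydraulic radius R = A/P = 2.794/6.103 = 0.4577 m.
V = (1/n) R^(2/3) √S = (1/0.032) × 0.4577^(2/3) × √0.048 = 4.066 m/s. Hydraulic depth D_h = A/T = 2.794/5.79 = 0.4825 m.
Froude number Fr = V/√(g·D_h) = 4.066/√(9.81×0.4825) = 1.87, which is greater than 1, so the flow is supercritical.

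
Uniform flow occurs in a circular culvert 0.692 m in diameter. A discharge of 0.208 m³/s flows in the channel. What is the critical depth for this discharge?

At critical depth, Q² T / (g A³) = 1, i.e. A³/T = Q²/g = 0.208²/9.81 = 0.00441.
Try y = 0.247 m: A³/T = 0.002638 — low.
Try y = 0.346 m: A³/T = 0.00961 — high.
Try y = 0.282 m: A³/T = 0.004392 — close enough.

y_c = 0.282 m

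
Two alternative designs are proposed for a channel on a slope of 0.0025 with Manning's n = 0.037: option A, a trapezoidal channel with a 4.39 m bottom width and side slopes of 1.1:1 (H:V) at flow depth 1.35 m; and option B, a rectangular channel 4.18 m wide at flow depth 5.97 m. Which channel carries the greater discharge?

Channel A: With bottom width b = 4.39 m and side slope z = 1.1: A = (b + zy)y = (4.39 + 1.1×1.35)×1.35 = 7.931 m²; P = b + 2y√(1+z²) = 4.39 + 2×1.35×1.487 = 8.404 m. Hydraulic radius R = A/P = 7.931/8.404 = 0.9438 m. Q_A = (1/0.037)·7.931·0.9438^(2/3)·√0.0025 = 10.31 m³/s.
Channel B: Flow area A = b·y = 4.18 × 5.97 = 24.95 m². Wetted perimeter P = b + 2y = 4.18 + 2×5.97 = 16.12 m. Hydraulic radius R = A/P = 24.95/16.12 = 1.548 m. Q_B = (1/0.037)·24.95·1.548^(2/3)·√0.0025 = 45.13 m³/s.
Q_A = 10.31 m³/s vs Q_B = 45.13 m³/s, so channel B carries more.

channel B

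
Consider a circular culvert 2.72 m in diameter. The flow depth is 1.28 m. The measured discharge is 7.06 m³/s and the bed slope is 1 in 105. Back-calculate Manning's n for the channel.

For a circular section of diameter D = 2.72 m at depth y = 1.28 m, the central angle is θ = 2 arccos(1 − 2y/D) = 3.024 rad. Then A = (D²/8)(θ − sin θ) = 2.688 m² and P = Dθ/2 = 4.112 m.
Hydraulic radius R = A/P = 2.688/4.112 = 0.6536 m.
Rearranging Manning's equation: n = (1/Q) A R^(2/3) S^(1/2) = (1/7.06) × 2.688 × 0.6536^(2/3) × √0.009524 = 0.028.

n = 0.028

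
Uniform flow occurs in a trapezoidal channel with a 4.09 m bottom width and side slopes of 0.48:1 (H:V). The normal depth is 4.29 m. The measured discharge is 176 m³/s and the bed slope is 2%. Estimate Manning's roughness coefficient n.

With bottom width b = 4.09 m and side slope z = 0.48: A = (b + zy)y = (4.09 + 0.48×4.29)×4.29 = 26.38 m²; P = b + 2y√(1+z²) = 4.09 + 2×4.29×1.109 = 13.61 m.
Hydraulic radius R = A/P = 26.38/13.61 = 1.939 m.
Rearranging Manning's equation: n = (1/Q) A R^(2/3) S^(1/2) = (1/176) × 26.38 × 1.939^(2/3) × √0.02 = 0.033.

n = 0.033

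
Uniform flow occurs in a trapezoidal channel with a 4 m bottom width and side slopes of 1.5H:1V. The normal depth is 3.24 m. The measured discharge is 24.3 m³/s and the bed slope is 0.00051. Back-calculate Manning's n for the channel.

n = 0.0399

With bottom width b = 4 m and side slope z = 1.5: A = (b + zy)y = (4 + 1.5×3.24)×3.24 = 28.71 m²; P = b + 2y√(1+z²) = 4 + 2×3.24×1.803 = 15.68 m.
Hydraulic radius R = A/P = 28.71/15.68 = 1.831 m.
Rearranging Manning's equation: n = (1/Q) A R^(2/3) S^(1/2) = (1/24.3) × 28.71 × 1.831^(2/3) × √0.00051 = 0.0399.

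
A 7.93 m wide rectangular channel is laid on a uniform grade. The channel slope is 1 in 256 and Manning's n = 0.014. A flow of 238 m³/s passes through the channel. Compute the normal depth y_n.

y_n = 4.19 m

Manning's equation rearranged: A R^(2/3) = nQ / (1·√S) = 0.014 × 238 / (√0.003906) = 53.31.
At y = 3.6 m: A R^(2/3) = 43.59 — too small.
At y = 4.75 m: A R^(2/3) = 62.96 — too large.
At y = 4.19 m: A R^(2/3) = 53.4 — ≈ 53.31.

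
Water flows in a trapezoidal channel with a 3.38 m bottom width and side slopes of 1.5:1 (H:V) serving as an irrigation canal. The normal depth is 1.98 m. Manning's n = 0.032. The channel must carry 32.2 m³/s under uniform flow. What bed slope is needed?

With bottom width b = 3.38 m and side slope z = 1.5: A = (b + zy)y = (3.38 + 1.5×1.98)×1.98 = 12.57 m²; P = b + 2y√(1+z²) = 3.38 + 2×1.98×1.803 = 10.52 m.
Hydraulic radius R = A/P = 12.57/10.52 = 1.195 m.
From Manning's equation, S = [nQ / (1 A R^(2/3))]² = [0.032 × 32.2 / (1 × 12.57 × 1.195^(2/3))]² = 0.00529.

S = 0.00529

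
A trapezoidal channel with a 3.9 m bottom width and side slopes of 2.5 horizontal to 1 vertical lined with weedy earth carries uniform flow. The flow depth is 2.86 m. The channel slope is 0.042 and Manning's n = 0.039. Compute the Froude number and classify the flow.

supercritical

With bottom width b = 3.9 m and side slope z = 2.5: A = (b + zy)y = (3.9 + 2.5×2.86)×2.86 = 31.6 m²; P = b + 2y√(1+z²) = 3.9 + 2×2.86×2.693 = 19.3 m.
Hydraulic radius R = A/P = 31.6/19.3 = 1.637 m.
V = (1/n) R^(2/3) √S = (1/0.039) × 1.637^(2/3) × √0.042 = 7.3 m/s. Hydraulic depth D_h = A/T = 31.6/18.2 = 1.736 m.
Froude number Fr = V/√(g·D_h) = 7.3/√(9.81×1.736) = 1.77, which is greater than 1, so the flow is supercritical.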